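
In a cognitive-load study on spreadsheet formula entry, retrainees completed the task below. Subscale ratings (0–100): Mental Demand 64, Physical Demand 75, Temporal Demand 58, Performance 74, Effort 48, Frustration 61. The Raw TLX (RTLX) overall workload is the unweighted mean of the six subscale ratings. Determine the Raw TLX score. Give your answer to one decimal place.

63.3

Sum of ratings = 64 + 75 + 58 + 74 + 48 + 61 = 380.
RTLX = 380 / 6 = 63.3333 ≈ 63.3.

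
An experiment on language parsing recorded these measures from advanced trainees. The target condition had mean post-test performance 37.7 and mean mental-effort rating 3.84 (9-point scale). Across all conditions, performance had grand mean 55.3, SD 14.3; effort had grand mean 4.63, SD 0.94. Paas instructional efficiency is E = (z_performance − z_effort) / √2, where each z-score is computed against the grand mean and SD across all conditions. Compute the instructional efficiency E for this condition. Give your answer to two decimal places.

-0.28

z_performance = (37.7 − 55.3) / 14.3 = -17.6000 / 14.3 = -1.2308.
z_effort = (3.84 − 4.63) / 0.94 = -0.7900 / 0.94 = -0.8404.
z_P − z_E = -1.2308 − (-0.8404) = -0.3904.
E = -0.3904 / √2 = -0.3904 / 1.41421 = -0.2761 ≈ -0.28.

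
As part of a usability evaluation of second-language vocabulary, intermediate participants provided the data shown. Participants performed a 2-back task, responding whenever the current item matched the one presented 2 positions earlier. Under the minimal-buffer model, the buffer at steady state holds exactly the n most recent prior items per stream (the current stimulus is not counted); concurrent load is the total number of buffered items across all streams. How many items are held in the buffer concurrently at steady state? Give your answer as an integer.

2

The buffer holds the 2 most recent prior items.
Steady-state concurrent load = 2 items.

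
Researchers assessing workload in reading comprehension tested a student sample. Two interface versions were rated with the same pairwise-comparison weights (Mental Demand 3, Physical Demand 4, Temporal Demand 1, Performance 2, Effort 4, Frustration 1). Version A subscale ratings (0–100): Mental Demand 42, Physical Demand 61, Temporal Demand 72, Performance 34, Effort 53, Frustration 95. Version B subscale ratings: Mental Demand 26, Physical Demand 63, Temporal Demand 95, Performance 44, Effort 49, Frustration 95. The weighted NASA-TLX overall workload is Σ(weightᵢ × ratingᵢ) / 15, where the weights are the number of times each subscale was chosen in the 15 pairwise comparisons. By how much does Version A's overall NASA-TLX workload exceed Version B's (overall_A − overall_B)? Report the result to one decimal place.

0.9

Version A weighted sum = 3·42 + 4·61 + 1·72 + 2·34 + 4·53 + 1·95 = 126 + 244 + 72 + 68 + 212 + 95 = 817; overall_A = 817/15 = 54.4667.
Version B weighted sum = 3·26 + 4·63 + 1·95 + 2·44 + 4·49 + 1·95 = 78 + 252 + 95 + 88 + 196 + 95 = 804; overall_B = 804/15 = 53.6000.
Difference = 54.4667 − 53.6000 = 0.8667 ≈ 0.9.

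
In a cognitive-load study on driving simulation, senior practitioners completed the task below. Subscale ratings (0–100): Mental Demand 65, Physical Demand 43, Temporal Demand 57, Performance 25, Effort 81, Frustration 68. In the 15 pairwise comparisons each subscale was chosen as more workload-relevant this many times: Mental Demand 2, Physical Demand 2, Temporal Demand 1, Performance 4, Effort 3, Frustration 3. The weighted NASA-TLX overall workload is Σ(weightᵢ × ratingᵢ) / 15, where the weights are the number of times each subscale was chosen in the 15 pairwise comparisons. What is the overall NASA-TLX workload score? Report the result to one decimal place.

The tallies are the weights (they sum to 15).
Weighted sum = 2·65 + 2·43 + 1·57 + 4·25 + 3·81 + 3·68
            = 130 + 86 + 57 + 100 + 243 + 204 = 820.
Overall workload = 820 / 15 = 54.6667 ≈ 54.7.

54.7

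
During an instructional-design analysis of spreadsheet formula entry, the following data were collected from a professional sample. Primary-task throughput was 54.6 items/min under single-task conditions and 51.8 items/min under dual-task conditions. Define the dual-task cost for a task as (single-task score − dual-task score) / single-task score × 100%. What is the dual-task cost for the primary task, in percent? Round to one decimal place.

5.1

Cost = (54.6 − 51.8) / 54.6 × 100%
     = 2.8000 / 54.6 × 100% = 5.1282%.
≈ 5.1%.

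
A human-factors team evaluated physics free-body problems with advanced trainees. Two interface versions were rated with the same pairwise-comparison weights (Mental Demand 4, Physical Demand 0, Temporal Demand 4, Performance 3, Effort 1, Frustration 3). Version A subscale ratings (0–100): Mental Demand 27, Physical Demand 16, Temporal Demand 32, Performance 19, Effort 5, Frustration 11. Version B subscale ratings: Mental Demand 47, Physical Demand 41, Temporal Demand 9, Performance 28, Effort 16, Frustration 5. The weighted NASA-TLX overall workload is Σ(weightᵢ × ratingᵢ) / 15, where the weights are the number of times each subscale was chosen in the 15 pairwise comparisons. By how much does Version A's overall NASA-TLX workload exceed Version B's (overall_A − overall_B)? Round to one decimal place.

-0.5

Version A weighted sum = 4·27 + 0·16 + 4·32 + 3·19 + 1·5 + 3·11 = 108 + 0 + 128 + 57 + 5 + 33 = 331; overall_A = 331/15 = 22.0667.
Version B weighted sum = 4·47 + 0·41 + 4·9 + 3·28 + 1·16 + 3·5 = 188 + 0 + 36 + 84 + 16 + 15 = 339; overall_B = 339/15 = 22.6000.
Difference = 22.0667 − 22.6000 = -0.5333 ≈ -0.5.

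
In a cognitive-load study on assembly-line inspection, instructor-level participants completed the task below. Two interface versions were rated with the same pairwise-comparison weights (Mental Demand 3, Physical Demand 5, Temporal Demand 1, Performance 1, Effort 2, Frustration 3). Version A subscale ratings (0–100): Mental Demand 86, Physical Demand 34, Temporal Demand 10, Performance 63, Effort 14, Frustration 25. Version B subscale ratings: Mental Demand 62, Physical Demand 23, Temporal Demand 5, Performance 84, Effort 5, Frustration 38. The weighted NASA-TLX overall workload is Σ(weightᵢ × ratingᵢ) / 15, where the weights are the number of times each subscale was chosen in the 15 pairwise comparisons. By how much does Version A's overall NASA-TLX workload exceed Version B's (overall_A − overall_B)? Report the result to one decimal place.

6.0

Version A weighted sum = 3·86 + 5·34 + 1·10 + 1·63 + 2·14 + 3·25 = 258 + 170 + 10 + 63 + 28 + 75 = 604; overall_A = 604/15 = 40.2667.
Version B weighted sum = 3·62 + 5·23 + 1·5 + 1·84 + 2·5 + 3·38 = 186 + 115 + 5 + 84 + 10 + 114 = 514; overall_B = 514/15 = 34.2667.
Difference = 40.2667 − 34.2667 = 6.0000 ≈ 6.0.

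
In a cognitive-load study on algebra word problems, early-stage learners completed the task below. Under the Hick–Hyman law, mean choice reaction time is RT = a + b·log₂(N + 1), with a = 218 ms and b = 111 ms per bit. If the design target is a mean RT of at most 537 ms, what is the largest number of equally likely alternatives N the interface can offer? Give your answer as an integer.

Set 218 + 111·log₂(N + 1) ≤ 537.
log₂(N + 1) ≤ (537 − 218) / 111 = 2.8739.
N + 1 ≤ 2^2.8739 = 7.3304.
N ≤ 6.3304, so the largest integer N is 6.

6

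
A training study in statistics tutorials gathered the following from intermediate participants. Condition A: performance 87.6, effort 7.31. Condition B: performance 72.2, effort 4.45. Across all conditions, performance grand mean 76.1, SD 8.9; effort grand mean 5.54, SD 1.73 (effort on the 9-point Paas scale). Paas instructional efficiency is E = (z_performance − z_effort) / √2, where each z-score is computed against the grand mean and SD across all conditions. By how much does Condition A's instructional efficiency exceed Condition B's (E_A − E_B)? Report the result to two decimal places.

Condition A: z_P = (87.6 − 76.1)/8.9 = 1.2921; z_E = (7.31 − 5.54)/1.73 = 1.0231; E_A = (1.2921 − 1.0231)/√2 = 0.1902.
Condition B: z_P = (72.2 − 76.1)/8.9 = -0.4382; z_E = (4.45 − 5.54)/1.73 = -0.6301; E_B = (-0.4382 − (-0.6301))/√2 = 0.1357.
E_A − E_B = 0.1902 − 0.1357 = 0.0545 ≈ 0.05.

0.05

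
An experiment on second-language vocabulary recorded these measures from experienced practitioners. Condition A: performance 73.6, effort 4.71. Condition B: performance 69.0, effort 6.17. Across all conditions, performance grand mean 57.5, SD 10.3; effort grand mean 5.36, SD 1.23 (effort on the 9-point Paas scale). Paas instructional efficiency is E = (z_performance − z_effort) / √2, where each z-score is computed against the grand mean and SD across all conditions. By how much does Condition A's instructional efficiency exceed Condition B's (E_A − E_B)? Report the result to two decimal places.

1.16

Condition A: z_P = (73.6 − 57.5)/10.3 = 1.5631; z_E = (4.71 − 5.36)/1.23 = -0.5285; E_A = (1.5631 − (-0.5285))/√2 = 1.4790.
Condition B: z_P = (69.0 − 57.5)/10.3 = 1.1165; z_E = (6.17 − 5.36)/1.23 = 0.6585; E_B = (1.1165 − 0.6585)/√2 = 0.3239.
E_A − E_B = 1.4790 − 0.3239 = 1.1551 ≈ 1.16.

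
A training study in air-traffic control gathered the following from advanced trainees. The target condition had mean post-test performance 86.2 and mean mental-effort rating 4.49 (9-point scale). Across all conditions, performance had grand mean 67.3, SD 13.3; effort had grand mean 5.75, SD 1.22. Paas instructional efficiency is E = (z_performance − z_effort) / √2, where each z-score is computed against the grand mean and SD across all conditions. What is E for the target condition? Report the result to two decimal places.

z_performance = (86.2 − 67.3) / 13.3 = 18.9000 / 13.3 = 1.4211.
z_effort = (4.49 − 5.75) / 1.22 = -1.2600 / 1.22 = -1.0328.
z_P − z_E = 1.4211 − (-1.0328) = 2.4539.
E = 2.4539 / √2 = 2.4539 / 1.41421 = 1.7352 ≈ 1.74.

1.74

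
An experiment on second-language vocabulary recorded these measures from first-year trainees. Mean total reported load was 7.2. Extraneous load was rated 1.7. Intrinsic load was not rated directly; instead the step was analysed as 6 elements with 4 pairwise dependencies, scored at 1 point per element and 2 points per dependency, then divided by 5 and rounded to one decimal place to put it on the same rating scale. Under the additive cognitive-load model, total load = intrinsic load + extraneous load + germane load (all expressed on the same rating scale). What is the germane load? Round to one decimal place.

2.7

Intrinsic (element-interactivity): (6 × 1 + 4 × 2) / 5 = 14 / 5 = 2.8000 → 2.8.
germane load = total − intrinsic − extraneous
             = 7.2 − 2.8 − 1.7 = 2.7.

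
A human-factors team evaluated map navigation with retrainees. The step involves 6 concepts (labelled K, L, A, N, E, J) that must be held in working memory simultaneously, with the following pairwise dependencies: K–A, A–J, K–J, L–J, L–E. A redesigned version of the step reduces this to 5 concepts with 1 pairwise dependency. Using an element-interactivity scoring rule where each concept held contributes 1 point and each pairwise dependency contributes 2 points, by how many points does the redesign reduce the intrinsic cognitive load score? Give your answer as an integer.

9

Original: 6 × 1 + 5 × 2 = 6 + 10 = 16.
Redesigned: 5 × 1 + 1 × 2 = 5 + 2 = 7.
Reduction = 16 − 7 = 9.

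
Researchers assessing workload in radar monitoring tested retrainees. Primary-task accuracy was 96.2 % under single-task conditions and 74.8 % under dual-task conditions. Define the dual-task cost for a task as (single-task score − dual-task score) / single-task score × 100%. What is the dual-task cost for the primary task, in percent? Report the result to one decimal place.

Cost = (96.2 − 74.8) / 96.2 × 100%
     = 21.4000 / 96.2 × 100% = 22.2453%.
≈ 22.2%.

22.2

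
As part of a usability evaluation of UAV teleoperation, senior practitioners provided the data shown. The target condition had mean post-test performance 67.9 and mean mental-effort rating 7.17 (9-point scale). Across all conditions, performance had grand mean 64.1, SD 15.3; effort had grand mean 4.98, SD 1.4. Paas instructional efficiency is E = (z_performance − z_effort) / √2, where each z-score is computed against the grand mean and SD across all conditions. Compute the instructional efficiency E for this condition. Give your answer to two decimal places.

-0.93

z_performance = (67.9 − 64.1) / 15.3 = 3.8000 / 15.3 = 0.2484.
z_effort = (7.17 − 4.98) / 1.4 = 2.1900 / 1.4 = 1.5643.
z_P − z_E = 0.2484 − 1.5643 = -1.3159.
E = -1.3159 / √2 = -1.3159 / 1.41421 = -0.9305 ≈ -0.93.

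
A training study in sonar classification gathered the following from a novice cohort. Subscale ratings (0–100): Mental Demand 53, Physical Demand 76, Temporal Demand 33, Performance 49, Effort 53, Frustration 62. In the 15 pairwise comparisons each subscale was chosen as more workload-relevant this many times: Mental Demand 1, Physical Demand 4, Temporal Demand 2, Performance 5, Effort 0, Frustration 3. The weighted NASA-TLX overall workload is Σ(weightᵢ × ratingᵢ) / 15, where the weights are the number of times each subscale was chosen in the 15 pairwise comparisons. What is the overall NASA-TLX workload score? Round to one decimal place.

The tallies are the weights (they sum to 15).
Weighted sum = 1·53 + 4·76 + 2·33 + 5·49 + 0·53 + 3·62
            = 53 + 304 + 66 + 245 + 0 + 186 = 854.
Overall workload = 854 / 15 = 56.9333 ≈ 56.9.

56.9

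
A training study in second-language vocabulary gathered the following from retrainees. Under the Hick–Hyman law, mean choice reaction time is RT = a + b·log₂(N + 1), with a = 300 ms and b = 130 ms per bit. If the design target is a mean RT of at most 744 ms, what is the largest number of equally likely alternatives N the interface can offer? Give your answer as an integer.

Set 300 + 130·log₂(N + 1) ≤ 744.
log₂(N + 1) ≤ (744 − 300) / 130 = 3.4154.
N + 1 ≤ 2^3.4154 = 10.6693.
N ≤ 9.6693, so the largest integer N is 9.

9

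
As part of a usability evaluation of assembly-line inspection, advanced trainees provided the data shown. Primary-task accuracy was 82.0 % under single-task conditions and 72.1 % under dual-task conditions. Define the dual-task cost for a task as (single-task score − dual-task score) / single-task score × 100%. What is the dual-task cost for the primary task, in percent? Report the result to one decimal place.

Cost = (82.0 − 72.1) / 82.0 × 100%
     = 9.9000 / 82.0 × 100% = 12.0732%.
≈ 12.1%.

12.1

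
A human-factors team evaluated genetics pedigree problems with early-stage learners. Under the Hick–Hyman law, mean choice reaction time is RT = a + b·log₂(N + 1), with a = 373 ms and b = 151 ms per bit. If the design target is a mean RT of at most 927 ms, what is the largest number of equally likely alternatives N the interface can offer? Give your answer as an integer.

Set 373 + 151·log₂(N + 1) ≤ 927.
log₂(N + 1) ≤ (927 − 373) / 151 = 3.6689.
N + 1 ≤ 2^3.6689 = 12.7189.
N ≤ 11.7189, so the largest integer N is 11.

11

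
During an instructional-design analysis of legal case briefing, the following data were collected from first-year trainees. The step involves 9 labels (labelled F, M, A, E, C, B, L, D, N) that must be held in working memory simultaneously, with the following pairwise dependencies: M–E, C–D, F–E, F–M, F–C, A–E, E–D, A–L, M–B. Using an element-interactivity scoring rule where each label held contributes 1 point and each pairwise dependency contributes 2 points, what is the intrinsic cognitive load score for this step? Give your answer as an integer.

27

Count of labels held simultaneously: 9.
Count of pairwise dependencies listed: 9.
Element contribution: 9 × 1 = 9.
Interaction contribution: 9 × 2 = 18.
Intrinsic load = 9 + 18 = 27.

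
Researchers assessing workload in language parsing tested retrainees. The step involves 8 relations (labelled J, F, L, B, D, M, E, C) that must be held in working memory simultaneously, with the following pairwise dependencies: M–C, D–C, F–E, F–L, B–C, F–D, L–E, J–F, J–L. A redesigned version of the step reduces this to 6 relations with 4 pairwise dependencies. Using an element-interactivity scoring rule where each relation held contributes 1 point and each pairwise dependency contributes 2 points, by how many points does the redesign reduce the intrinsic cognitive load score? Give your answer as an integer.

12

Original: 8 × 1 + 9 × 2 = 8 + 18 = 26.
Redesigned: 6 × 1 + 4 × 2 = 6 + 8 = 14.
Reduction = 26 − 14 = 12.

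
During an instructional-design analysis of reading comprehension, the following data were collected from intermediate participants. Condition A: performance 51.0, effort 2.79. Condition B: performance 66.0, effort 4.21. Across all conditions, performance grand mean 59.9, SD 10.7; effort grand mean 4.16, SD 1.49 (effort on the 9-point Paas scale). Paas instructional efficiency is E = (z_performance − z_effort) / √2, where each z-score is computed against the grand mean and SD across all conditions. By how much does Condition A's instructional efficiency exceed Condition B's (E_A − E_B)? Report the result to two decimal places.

-0.32

Condition A: z_P = (51.0 − 59.9)/10.7 = -0.8318; z_E = (2.79 − 4.16)/1.49 = -0.9195; E_A = (-0.8318 − (-0.9195))/√2 = 0.0620.
Condition B: z_P = (66.0 − 59.9)/10.7 = 0.5701; z_E = (4.21 − 4.16)/1.49 = 0.0336; E_B = (0.5701 − 0.0336)/√2 = 0.3794.
E_A − E_B = 0.0620 − 0.3794 = -0.3174 ≈ -0.32.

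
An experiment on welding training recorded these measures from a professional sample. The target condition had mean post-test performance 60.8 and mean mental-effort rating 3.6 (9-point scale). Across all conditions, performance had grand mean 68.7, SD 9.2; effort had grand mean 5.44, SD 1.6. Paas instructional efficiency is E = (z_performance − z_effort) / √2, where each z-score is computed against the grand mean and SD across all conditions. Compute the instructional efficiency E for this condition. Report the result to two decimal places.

0.21

z_performance = (60.8 − 68.7) / 9.2 = -7.9000 / 9.2 = -0.8587.
z_effort = (3.6 − 5.44) / 1.6 = -1.8400 / 1.6 = -1.1500.
z_P − z_E = -0.8587 − (-1.1500) = 0.2913.
E = 0.2913 / √2 = 0.2913 / 1.41421 = 0.2060 ≈ 0.21.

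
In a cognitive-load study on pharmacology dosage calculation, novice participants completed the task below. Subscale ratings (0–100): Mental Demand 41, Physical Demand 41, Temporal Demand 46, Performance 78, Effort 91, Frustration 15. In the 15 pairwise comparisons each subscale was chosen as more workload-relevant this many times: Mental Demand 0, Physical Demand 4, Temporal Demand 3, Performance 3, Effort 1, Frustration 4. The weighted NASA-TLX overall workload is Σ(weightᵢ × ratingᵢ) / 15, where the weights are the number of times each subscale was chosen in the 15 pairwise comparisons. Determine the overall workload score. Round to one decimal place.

The tallies are the weights (they sum to 15).
Weighted sum = 0·41 + 4·41 + 3·46 + 3·78 + 1·91 + 4·15
            = 0 + 164 + 138 + 234 + 91 + 60 = 687.
Overall workload = 687 / 15 = 45.8000 ≈ 45.8.

45.8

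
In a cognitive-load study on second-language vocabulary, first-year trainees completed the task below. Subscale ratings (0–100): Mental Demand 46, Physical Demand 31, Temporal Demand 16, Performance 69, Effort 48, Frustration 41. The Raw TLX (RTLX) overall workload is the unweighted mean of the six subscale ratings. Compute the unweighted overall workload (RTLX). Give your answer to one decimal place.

Sum of ratings = 46 + 31 + 16 + 69 + 48 + 41 = 251.
RTLX = 251 / 6 = 41.8333 ≈ 41.8.

41.8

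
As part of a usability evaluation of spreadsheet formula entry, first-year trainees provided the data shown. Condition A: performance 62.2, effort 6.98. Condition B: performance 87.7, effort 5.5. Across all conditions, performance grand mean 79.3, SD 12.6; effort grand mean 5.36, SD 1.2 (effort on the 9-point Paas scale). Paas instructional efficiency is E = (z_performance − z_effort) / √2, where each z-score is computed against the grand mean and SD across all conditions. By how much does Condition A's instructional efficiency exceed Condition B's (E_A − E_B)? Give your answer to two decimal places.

Condition A: z_P = (62.2 − 79.3)/12.6 = -1.3571; z_E = (6.98 − 5.36)/1.2 = 1.3500; E_A = (-1.3571 − 1.3500)/√2 = -1.9142.
Condition B: z_P = (87.7 − 79.3)/12.6 = 0.6667; z_E = (5.5 − 5.36)/1.2 = 0.1167; E_B = (0.6667 − 0.1167)/√2 = 0.3889.
E_A − E_B = -1.9142 − 0.3889 = -2.3031 ≈ -2.30.

-2.30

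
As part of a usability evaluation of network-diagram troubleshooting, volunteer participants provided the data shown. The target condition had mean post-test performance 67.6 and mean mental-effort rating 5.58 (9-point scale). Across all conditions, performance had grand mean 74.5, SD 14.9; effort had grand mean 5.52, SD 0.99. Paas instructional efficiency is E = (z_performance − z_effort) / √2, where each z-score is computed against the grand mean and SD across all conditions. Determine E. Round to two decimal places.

-0.37

z_performance = (67.6 − 74.5) / 14.9 = -6.9000 / 14.9 = -0.4631.
z_effort = (5.58 − 5.52) / 0.99 = 0.0600 / 0.99 = 0.0606.
z_P − z_E = -0.4631 − 0.0606 = -0.5237.
E = -0.5237 / √2 = -0.5237 / 1.41421 = -0.3703 ≈ -0.37.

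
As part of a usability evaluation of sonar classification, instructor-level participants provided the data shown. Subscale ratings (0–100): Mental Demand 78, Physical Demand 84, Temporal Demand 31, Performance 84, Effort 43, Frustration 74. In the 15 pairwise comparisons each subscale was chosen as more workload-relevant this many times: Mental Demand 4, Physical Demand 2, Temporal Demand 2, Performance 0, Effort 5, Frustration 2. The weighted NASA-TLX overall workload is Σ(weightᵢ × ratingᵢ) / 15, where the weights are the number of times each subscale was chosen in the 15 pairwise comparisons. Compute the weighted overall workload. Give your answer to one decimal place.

The tallies are the weights (they sum to 15).
Weighted sum = 4·78 + 2·84 + 2·31 + 0·84 + 5·43 + 2·74
            = 312 + 168 + 62 + 0 + 215 + 148 = 905.
Overall workload = 905 / 15 = 60.3333 ≈ 60.3.

60.3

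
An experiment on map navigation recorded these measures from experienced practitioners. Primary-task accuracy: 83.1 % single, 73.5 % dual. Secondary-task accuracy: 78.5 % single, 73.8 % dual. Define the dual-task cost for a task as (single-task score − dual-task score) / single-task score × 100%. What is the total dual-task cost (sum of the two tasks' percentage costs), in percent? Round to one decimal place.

Primary cost = (83.1 − 73.5) / 83.1 × 100% = 11.5523%.
Secondary cost = (78.5 − 73.8) / 78.5 × 100% = 5.9873%.
Total = 11.5523% + 5.9873% = 17.5396% ≈ 17.5%.

17.5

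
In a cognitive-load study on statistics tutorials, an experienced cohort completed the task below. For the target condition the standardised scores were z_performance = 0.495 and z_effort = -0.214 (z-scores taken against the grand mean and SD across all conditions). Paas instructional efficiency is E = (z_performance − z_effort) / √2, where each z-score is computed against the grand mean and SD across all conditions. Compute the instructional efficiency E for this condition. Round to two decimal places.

0.50

z_P − z_E = 0.495 − (-0.214) = 0.7090.
E = 0.7090 / √2 = 0.7090 / 1.41421 = 0.5013 ≈ 0.50.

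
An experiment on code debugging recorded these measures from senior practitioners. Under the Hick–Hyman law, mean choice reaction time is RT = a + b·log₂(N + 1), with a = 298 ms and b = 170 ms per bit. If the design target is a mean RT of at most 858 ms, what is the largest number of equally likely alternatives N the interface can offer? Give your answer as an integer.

8

Set 298 + 170·log₂(N + 1) ≤ 858.
log₂(N + 1) ≤ (858 − 298) / 170 = 3.2941.
N + 1 ≤ 2^3.2941 = 9.8090.
N ≤ 8.8090, so the largest integer N is 8.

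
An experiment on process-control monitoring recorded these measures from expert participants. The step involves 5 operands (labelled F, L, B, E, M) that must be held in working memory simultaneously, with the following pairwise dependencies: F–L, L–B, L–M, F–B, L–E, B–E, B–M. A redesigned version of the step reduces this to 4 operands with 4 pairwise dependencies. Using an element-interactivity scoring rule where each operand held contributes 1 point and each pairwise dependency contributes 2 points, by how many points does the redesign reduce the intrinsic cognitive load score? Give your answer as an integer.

7

Original: 5 × 1 + 7 × 2 = 5 + 14 = 19.
Redesigned: 4 × 1 + 4 × 2 = 4 + 8 = 12.
Reduction = 19 − 12 = 7.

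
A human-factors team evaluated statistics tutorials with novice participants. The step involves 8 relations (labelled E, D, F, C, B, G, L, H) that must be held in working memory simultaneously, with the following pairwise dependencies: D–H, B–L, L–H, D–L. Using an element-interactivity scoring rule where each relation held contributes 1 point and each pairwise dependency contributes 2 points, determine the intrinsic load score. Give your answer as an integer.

16

Count of relations held simultaneously: 8.
Count of pairwise dependencies listed: 4.
Element contribution: 8 × 1 = 8.
Interaction contribution: 4 × 2 = 8.
Intrinsic load = 8 + 8 = 16.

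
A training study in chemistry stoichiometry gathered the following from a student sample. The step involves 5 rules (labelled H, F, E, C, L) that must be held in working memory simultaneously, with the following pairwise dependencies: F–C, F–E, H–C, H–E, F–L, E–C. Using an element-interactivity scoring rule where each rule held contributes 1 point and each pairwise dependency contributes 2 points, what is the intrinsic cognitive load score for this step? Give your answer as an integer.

Count of rules held simultaneously: 5.
Count of pairwise dependencies listed: 6.
Element contribution: 5 × 1 = 5.
Interaction contribution: 6 × 2 = 12.
Intrinsic load = 5 + 12 = 17.

17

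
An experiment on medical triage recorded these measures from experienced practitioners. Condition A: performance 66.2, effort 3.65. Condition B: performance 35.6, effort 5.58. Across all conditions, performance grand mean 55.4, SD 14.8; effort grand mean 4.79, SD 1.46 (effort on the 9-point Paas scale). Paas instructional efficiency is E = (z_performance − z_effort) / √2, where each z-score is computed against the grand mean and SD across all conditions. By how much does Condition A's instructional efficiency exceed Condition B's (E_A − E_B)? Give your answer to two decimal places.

2.40

Condition A: z_P = (66.2 − 55.4)/14.8 = 0.7297; z_E = (3.65 − 4.79)/1.46 = -0.7808; E_A = (0.7297 − (-0.7808))/√2 = 1.0681.
Condition B: z_P = (35.6 − 55.4)/14.8 = -1.3378; z_E = (5.58 − 4.79)/1.46 = 0.5411; E_B = (-1.3378 − 0.5411)/√2 = -1.3286.
E_A − E_B = 1.0681 − (-1.3286) = 2.3967 ≈ 2.40.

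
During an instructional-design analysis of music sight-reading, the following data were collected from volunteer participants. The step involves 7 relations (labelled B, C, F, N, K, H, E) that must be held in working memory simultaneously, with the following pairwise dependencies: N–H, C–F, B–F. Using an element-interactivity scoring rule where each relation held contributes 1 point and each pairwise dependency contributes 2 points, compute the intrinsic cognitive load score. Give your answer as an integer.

Count of relations held simultaneously: 7.
Count of pairwise dependencies listed: 3.
Element contribution: 7 × 1 = 7.
Interaction contribution: 3 × 2 = 6.
Intrinsic load = 7 + 6 = 13.

13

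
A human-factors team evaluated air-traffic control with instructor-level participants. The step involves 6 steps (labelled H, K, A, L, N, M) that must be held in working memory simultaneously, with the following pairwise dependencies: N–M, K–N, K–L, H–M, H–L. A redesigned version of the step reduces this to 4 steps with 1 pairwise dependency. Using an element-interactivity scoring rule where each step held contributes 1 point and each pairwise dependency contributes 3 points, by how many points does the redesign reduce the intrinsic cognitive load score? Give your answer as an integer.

14

Original: 6 × 1 + 5 × 3 = 6 + 15 = 21.
Redesigned: 4 × 1 + 1 × 3 = 4 + 3 = 7.
Reduction = 21 − 7 = 14.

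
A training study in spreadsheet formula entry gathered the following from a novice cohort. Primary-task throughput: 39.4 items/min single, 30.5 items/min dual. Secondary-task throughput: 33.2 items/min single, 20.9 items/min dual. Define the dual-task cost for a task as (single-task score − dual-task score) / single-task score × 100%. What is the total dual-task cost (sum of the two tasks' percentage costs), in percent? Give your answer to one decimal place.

59.6

Primary cost = (39.4 − 30.5) / 39.4 × 100% = 22.5888%.
Secondary cost = (33.2 − 20.9) / 33.2 × 100% = 37.0482%.
Total = 22.5888% + 37.0482% = 59.6370% ≈ 59.6%.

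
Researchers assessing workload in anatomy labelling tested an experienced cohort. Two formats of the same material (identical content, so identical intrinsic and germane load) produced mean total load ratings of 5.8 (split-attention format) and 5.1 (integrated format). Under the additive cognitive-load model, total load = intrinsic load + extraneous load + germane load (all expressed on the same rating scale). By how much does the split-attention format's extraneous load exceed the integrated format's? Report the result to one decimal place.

Intrinsic and germane load are equal across formats, so the difference in total load equals the difference in extraneous load.
Extraneous-load difference = 5.8 − 5.1 = 0.7.

0.7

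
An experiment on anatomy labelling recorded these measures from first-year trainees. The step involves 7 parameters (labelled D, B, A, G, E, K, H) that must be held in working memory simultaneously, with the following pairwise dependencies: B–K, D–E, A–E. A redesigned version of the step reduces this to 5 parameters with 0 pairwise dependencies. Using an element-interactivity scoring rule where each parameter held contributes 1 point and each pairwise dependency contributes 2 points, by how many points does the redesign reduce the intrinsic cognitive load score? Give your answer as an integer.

8

Original: 7 × 1 + 3 × 2 = 7 + 6 = 13.
Redesigned: 5 × 1 + 0 × 2 = 5 + 0 = 5.
Reduction = 13 − 5 = 8.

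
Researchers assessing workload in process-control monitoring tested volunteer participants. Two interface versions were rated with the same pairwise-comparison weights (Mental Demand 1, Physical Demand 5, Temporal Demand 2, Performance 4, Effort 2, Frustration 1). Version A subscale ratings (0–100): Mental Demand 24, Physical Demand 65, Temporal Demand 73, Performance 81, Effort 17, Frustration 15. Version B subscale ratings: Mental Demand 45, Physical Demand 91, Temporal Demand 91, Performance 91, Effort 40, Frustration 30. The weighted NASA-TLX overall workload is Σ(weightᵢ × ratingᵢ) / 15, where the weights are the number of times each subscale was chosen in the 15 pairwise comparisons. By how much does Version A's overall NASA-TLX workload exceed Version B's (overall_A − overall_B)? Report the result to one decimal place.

-19.2

Version A weighted sum = 1·24 + 5·65 + 2·73 + 4·81 + 2·17 + 1·15 = 24 + 325 + 146 + 324 + 34 + 15 = 868; overall_A = 868/15 = 57.8667.
Version B weighted sum = 1·45 + 5·91 + 2·91 + 4·91 + 2·40 + 1·30 = 45 + 455 + 182 + 364 + 80 + 30 = 1156; overall_B = 1156/15 = 77.0667.
Difference = 57.8667 − 77.0667 = -19.2000 ≈ -19.2.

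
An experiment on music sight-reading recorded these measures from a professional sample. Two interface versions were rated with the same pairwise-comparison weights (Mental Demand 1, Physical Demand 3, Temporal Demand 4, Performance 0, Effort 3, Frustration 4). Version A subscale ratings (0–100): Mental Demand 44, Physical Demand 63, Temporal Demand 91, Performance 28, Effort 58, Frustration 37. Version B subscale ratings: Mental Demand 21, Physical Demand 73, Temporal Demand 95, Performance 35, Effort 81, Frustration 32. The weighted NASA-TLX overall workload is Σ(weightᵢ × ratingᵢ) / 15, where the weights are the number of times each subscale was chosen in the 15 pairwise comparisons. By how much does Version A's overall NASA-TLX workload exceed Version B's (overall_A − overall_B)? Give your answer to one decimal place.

-4.8

Version A weighted sum = 1·44 + 3·63 + 4·91 + 0·28 + 3·58 + 4·37 = 44 + 189 + 364 + 0 + 174 + 148 = 919; overall_A = 919/15 = 61.2667.
Version B weighted sum = 1·21 + 3·73 + 4·95 + 0·35 + 3·81 + 4·32 = 21 + 219 + 380 + 0 + 243 + 128 = 991; overall_B = 991/15 = 66.0667.
Difference = 61.2667 − 66.0667 = -4.8000 ≈ -4.8.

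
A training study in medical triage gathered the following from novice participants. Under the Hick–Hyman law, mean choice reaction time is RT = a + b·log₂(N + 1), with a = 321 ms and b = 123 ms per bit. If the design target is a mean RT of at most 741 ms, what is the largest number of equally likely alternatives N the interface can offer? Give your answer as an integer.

Set 321 + 123·log₂(N + 1) ≤ 741.
log₂(N + 1) ≤ (741 − 321) / 123 = 3.4146.
N + 1 ≤ 2^3.4146 = 10.6634.
N ≤ 9.6634, so the largest integer N is 9.

9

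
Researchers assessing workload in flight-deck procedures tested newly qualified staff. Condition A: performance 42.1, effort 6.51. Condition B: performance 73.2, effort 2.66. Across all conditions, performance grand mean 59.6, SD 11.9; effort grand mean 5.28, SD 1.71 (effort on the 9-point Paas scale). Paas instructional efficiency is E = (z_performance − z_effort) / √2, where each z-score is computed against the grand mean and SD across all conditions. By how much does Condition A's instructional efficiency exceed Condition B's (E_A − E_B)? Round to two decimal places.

-3.44

Condition A: z_P = (42.1 − 59.6)/11.9 = -1.4706; z_E = (6.51 − 5.28)/1.71 = 0.7193; E_A = (-1.4706 − 0.7193)/√2 = -1.5485.
Condition B: z_P = (73.2 − 59.6)/11.9 = 1.1429; z_E = (2.66 − 5.28)/1.71 = -1.5322; E_B = (1.1429 − (-1.5322))/√2 = 1.8916.
E_A − E_B = -1.5485 − 1.8916 = -3.4401 ≈ -3.44.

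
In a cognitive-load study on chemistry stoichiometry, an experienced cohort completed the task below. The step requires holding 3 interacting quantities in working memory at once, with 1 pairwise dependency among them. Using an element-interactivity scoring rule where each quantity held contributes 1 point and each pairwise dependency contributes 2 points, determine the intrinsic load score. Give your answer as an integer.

5

Element contribution: 3 × 1 = 3.
Interaction contribution: 1 × 2 = 2.
Intrinsic load = 3 + 2 = 5.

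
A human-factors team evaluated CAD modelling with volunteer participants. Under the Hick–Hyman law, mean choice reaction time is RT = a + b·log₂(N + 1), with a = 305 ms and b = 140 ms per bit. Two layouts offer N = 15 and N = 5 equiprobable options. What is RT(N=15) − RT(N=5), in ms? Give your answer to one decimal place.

RT(15) = 305 + 140·log₂(16) = 305 + 140·4.0000 = 865.0000 ms.
RT(5) = 305 + 140·log₂(6) = 305 + 140·2.5850 = 666.9000 ms.
Difference = 865.0000 − 666.9000 = 198.1000 ≈ 198.1 ms.

198.1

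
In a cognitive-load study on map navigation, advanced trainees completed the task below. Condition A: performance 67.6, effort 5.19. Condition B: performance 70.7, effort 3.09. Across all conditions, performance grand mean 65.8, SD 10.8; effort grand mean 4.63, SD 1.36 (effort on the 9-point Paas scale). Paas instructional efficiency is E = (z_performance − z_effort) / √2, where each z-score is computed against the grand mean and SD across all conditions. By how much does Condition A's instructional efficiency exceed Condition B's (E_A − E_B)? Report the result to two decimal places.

-1.29

Condition A: z_P = (67.6 − 65.8)/10.8 = 0.1667; z_E = (5.19 − 4.63)/1.36 = 0.4118; E_A = (0.1667 − 0.4118)/√2 = -0.1733.
Condition B: z_P = (70.7 − 65.8)/10.8 = 0.4537; z_E = (3.09 − 4.63)/1.36 = -1.1324; E_B = (0.4537 − (-1.1324))/√2 = 1.1215.
E_A − E_B = -0.1733 − 1.1215 = -1.2948 ≈ -1.29.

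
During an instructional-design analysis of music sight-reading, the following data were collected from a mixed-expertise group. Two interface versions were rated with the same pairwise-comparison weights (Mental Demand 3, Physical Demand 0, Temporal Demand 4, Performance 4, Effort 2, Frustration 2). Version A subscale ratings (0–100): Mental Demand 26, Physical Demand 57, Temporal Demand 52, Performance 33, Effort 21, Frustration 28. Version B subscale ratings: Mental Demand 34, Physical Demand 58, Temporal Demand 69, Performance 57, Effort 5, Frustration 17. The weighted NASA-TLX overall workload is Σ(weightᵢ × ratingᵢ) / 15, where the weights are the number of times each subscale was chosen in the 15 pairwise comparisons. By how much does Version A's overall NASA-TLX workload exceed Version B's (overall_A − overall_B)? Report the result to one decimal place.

-8.9

Version A weighted sum = 3·26 + 0·57 + 4·52 + 4·33 + 2·21 + 2·28 = 78 + 0 + 208 + 132 + 42 + 56 = 516; overall_A = 516/15 = 34.4000.
Version B weighted sum = 3·34 + 0·58 + 4·69 + 4·57 + 2·5 + 2·17 = 102 + 0 + 276 + 228 + 10 + 34 = 650; overall_B = 650/15 = 43.3333.
Difference = 34.4000 − 43.3333 = -8.9333 ≈ -8.9.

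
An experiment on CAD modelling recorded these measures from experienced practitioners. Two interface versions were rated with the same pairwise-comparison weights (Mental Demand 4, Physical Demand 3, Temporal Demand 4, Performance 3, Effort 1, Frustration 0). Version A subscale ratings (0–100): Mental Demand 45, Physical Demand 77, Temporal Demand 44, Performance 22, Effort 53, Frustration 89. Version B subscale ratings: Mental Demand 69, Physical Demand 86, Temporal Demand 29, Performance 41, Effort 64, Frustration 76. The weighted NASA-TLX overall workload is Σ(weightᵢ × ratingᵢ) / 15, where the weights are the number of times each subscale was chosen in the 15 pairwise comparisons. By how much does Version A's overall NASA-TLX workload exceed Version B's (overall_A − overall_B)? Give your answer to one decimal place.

Version A weighted sum = 4·45 + 3·77 + 4·44 + 3·22 + 1·53 + 0·89 = 180 + 231 + 176 + 66 + 53 + 0 = 706; overall_A = 706/15 = 47.0667.
Version B weighted sum = 4·69 + 3·86 + 4·29 + 3·41 + 1·64 + 0·76 = 276 + 258 + 116 + 123 + 64 + 0 = 837; overall_B = 837/15 = 55.8000.
Difference = 47.0667 − 55.8000 = -8.7333 ≈ -8.7.

-8.7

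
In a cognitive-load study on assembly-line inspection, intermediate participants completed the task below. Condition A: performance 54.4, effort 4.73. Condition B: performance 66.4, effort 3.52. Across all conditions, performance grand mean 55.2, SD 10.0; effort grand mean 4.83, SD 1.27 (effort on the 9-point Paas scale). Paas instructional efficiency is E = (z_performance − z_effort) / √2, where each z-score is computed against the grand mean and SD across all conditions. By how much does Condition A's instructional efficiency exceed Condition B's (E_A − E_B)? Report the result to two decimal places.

Condition A: z_P = (54.4 − 55.2)/10.0 = -0.0800; z_E = (4.73 − 4.83)/1.27 = -0.0787; E_A = (-0.0800 − (-0.0787))/√2 = -0.0009.
Condition B: z_P = (66.4 − 55.2)/10.0 = 1.1200; z_E = (3.52 − 4.83)/1.27 = -1.0315; E_B = (1.1200 − (-1.0315))/√2 = 1.5213.
E_A − E_B = -0.0009 − 1.5213 = -1.5222 ≈ -1.52.

-1.52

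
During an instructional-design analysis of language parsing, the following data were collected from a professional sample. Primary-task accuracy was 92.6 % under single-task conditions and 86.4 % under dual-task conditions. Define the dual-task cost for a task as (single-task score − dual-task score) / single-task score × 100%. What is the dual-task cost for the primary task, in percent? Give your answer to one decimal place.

6.7

Cost = (92.6 − 86.4) / 92.6 × 100%
     = 6.2000 / 92.6 × 100% = 6.6955%.
≈ 6.7%.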